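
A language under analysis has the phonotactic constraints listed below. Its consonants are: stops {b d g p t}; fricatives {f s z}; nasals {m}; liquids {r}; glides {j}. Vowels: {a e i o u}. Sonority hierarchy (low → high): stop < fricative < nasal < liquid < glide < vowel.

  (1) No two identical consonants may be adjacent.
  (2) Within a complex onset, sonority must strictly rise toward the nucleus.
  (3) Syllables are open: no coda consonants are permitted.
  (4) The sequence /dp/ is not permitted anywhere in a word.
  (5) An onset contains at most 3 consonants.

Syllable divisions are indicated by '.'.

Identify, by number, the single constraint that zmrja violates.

5

zmrja: syllable 1 onset /zmrj/ has 4 consonants (> 3).
This is a violation of constraint 5: "An onset contains at most 3 consonants."
The remaining constraints (1, 2, 3, 4) are satisfied.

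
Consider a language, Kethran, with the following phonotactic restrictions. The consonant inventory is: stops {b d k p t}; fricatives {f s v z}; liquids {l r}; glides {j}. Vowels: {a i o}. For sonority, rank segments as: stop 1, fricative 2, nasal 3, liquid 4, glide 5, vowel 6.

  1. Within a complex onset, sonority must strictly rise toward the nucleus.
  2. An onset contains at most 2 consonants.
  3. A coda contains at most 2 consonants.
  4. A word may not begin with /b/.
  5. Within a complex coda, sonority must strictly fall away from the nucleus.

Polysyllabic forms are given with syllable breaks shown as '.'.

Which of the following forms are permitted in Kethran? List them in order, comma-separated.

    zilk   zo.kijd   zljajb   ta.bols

zilk, zo.kijd, ta.bols

zilk — σ1 onset /z/, coda /lk/ (4→1 falls) ok → permitted
zo.kijd — σ1 onset /z/, coda /∅/ ok; σ2 onset /k/, coda /jd/ (5→1 falls) ok → permitted
zljajb — violates constraint 2: syllable 1 onset /zlj/ has 3 consonants (> 2) → not permitted
ta.bols — σ1 onset /t/, coda /∅/ ok; σ2 onset /b/, coda /ls/ (4→2 falls) ok → permitted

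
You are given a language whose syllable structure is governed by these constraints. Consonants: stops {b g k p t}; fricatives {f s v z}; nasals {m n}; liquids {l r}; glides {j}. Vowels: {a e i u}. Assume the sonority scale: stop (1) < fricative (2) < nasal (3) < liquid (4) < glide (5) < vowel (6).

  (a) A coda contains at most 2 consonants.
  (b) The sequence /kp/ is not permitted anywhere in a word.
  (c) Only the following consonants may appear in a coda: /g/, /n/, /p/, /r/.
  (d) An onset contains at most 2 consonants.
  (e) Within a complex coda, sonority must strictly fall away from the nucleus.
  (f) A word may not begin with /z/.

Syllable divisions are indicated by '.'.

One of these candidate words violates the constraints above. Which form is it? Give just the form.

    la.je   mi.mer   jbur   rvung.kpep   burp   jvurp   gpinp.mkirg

rvung.kpep

la.je — σ1 onset /l/, coda /∅/ ok; σ2 onset /j/, coda /∅/ ok → phonotactically legal
mi.mer — σ1 onset /m/, coda /∅/ ok; σ2 onset /m/, coda /r/ ok → phonotactically legal
jbur — σ1 onset /jb/ (2C), coda /r/ ok → phonotactically legal
rvung.kpep — violates constraint (b): contains banned sequence /kp/ → phonotactically illegal
burp — σ1 onset /b/, coda /rp/ (4→1 falls) ok → phonotactically legal
jvurp — σ1 onset /jv/ (2C), coda /rp/ (4→1 falls) ok → phonotactically legal
gpinp.mkirg — σ1 onset /gp/ (2C), coda /np/ (3→1 falls) ok; σ2 onset /mk/ (2C), coda /rg/ (4→1 falls) ok → phonotactically legal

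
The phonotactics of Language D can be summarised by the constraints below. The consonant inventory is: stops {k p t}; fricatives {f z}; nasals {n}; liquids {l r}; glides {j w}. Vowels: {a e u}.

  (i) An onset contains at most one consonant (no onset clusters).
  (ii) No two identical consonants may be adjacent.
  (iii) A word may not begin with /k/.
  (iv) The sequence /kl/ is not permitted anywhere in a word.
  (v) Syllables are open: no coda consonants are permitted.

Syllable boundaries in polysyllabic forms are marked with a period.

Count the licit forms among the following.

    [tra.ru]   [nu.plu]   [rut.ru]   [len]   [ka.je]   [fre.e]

[tra.ru] — violates constraint (i): syllable 1 onset /tr/ has 2 consonants (> 1) → illicit
[nu.plu] — violates constraint (i): syllable 2 onset /pl/ has 2 consonants (> 1) → illicit
[rut.ru] — violates constraint (v): syllable 1 coda /t/ has 1 consonant (> 0) → illicit
[len] — violates constraint (v): syllable 1 coda /n/ has 1 consonant (> 0) → illicit
[ka.je] — violates constraint (iii): word begins with /k/ → illicit
[fre.e] — violates constraint (i): syllable 1 onset /fr/ has 2 consonants (> 1) → illicit
No form is licit → 0.

0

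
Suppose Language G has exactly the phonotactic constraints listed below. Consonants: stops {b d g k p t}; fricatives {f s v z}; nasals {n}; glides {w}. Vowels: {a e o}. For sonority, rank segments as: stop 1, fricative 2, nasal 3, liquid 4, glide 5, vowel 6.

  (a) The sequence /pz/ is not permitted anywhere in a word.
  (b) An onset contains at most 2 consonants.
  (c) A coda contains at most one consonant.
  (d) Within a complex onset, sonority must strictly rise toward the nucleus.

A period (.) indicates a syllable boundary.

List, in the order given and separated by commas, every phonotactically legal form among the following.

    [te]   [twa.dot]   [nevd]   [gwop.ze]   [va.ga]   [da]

[te], [twa.dot], [va.ga], [da]

[te] — σ1 onset /t/, coda /∅/ ok → phonotactically legal
[twa.dot] — σ1 onset /tw/ (1→5 rises), coda /∅/ ok; σ2 onset /d/, coda /t/ ok → phonotactically legal
[nevd] — violates constraint (c): syllable 1 coda /vd/ has 2 consonants (> 1) → phonotactically illegal
[gwop.ze] — violates constraint (a): contains banned sequence /pz/ → phonotactically illegal
[va.ga] — σ1 onset /v/, coda /∅/ ok; σ2 onset /g/, coda /∅/ ok → phonotactically legal
[da] — σ1 onset /d/, coda /∅/ ok → phonotactically legal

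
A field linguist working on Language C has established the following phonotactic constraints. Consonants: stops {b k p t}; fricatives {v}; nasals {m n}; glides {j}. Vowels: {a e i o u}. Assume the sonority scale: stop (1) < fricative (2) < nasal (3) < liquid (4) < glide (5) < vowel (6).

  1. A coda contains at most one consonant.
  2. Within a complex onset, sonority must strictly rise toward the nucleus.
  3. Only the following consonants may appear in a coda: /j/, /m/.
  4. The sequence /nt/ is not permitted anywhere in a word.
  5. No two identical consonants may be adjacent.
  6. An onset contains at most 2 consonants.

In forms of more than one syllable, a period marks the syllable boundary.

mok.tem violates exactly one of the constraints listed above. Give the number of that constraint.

mok.tem: syllable 1 coda contains /k/, which is not a licensed coda consonant.
This is a violation of constraint 3: "Only the following consonants may appear in a coda: /j/, /m/."
The remaining constraints (1, 2, 4, 5, 6) are satisfied.

3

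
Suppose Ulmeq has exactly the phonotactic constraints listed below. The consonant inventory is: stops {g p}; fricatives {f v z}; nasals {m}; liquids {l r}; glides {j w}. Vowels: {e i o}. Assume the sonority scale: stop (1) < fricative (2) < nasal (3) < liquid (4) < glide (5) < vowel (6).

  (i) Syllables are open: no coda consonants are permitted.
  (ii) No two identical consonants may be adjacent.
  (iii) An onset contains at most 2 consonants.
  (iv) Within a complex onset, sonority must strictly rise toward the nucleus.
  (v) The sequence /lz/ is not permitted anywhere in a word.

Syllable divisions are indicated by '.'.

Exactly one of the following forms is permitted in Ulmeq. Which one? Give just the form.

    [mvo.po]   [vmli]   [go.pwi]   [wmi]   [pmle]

[mvo.po] — violates constraint (iv): syllable 1 onset /mv/: /m/ (nasal, 3) → /v/ (fricative, 2) does not rise → not permitted
[vmli] — violates constraint (iii): syllable 1 onset /vml/ has 3 consonants (> 2) → not permitted
[go.pwi] — σ1 onset /g/, coda /∅/ ok; σ2 onset /pw/ (1→5 rises), coda /∅/ ok → permitted
[wmi] — violates constraint (iv): syllable 1 onset /wm/: /w/ (glide, 5) → /m/ (nasal, 3) does not rise → not permitted
[pmle] — violates constraint (iii): syllable 1 onset /pml/ has 3 consonants (> 2) → not permitted

[go.pwi]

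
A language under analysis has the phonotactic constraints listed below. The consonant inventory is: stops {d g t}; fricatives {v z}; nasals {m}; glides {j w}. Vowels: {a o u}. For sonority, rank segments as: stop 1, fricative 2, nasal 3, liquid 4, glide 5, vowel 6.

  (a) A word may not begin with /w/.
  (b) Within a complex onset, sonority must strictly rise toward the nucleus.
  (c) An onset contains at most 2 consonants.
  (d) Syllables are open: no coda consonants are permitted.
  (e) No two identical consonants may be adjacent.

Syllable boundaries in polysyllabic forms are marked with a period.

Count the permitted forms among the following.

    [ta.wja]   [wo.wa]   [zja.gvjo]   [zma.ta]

[ta.wja] — violates constraint (b): syllable 2 onset /wj/: /w/ (glide, 5) → /j/ (glide, 5) does not rise → not permitted
[wo.wa] — violates constraint (a): word begins with /w/ → not permitted
[zja.gvjo] — violates constraint (c): syllable 2 onset /gvj/ has 3 consonants (> 2) → not permitted
[zma.ta] — σ1 onset /zm/ (2→3 rises), coda /∅/ ok; σ2 onset /t/, coda /∅/ ok → permitted
Permitted: [zma.ta] → 1.

1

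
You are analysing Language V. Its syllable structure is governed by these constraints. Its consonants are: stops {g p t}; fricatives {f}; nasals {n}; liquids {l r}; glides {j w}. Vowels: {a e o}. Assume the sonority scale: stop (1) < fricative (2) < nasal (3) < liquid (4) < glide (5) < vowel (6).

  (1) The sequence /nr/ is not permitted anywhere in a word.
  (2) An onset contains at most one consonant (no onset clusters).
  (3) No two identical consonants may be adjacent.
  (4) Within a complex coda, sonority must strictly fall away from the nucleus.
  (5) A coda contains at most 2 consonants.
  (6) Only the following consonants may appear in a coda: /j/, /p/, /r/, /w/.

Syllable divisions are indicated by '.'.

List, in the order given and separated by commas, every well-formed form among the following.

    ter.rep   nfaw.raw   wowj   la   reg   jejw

la

ter.rep — violates constraint 3: adjacent identical consonants /rr/ → ill-formed
nfaw.raw — violates constraint 2: syllable 1 onset /nf/ has 2 consonants (> 1) → ill-formed
wowj — violates constraint 4: syllable 1 coda /wj/: /w/ (glide, 5) → /j/ (glide, 5) does not fall → ill-formed
la — σ1 onset /l/, coda /∅/ ok → well-formed
reg — violates constraint 6: syllable 1 coda contains /g/, which is not a licensed coda consonant → ill-formed
jejw — violates constraint 4: syllable 1 coda /jw/: /j/ (glide, 5) → /w/ (glide, 5) does not fall → ill-formed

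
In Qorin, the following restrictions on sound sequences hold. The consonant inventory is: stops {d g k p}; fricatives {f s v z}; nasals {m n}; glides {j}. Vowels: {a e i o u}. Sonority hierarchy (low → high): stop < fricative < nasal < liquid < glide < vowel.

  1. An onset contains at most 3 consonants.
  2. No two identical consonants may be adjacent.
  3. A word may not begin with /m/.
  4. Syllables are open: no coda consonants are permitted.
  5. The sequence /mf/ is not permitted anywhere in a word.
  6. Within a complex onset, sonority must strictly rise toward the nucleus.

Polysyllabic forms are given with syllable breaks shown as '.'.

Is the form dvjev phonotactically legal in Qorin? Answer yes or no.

no

dvjev — violates constraint 4: syllable 1 coda /v/ has 1 consonant (> 0) → phonotactically illegal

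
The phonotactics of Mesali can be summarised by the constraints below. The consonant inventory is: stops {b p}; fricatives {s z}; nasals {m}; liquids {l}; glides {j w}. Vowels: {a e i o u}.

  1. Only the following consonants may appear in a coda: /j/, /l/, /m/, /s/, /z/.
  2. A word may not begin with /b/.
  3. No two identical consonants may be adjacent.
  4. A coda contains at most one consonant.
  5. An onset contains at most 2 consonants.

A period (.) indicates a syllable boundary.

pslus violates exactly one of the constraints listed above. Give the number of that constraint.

pslus: syllable 1 onset /psl/ has 3 consonants (> 2).
This is a violation of constraint 5: "An onset contains at most 2 consonants."
The remaining constraints (1, 2, 3, 4) are satisfied.

5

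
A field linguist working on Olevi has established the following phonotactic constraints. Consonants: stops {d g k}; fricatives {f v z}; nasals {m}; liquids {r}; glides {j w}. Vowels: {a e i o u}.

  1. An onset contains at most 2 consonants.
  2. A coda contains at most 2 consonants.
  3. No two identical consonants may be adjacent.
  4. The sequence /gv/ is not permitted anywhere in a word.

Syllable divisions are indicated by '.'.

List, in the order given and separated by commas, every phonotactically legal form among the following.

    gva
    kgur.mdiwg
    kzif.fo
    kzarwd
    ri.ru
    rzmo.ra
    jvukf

gva — violates constraint 4: contains banned sequence /gv/ → phonotactically illegal
kgur.mdiwg — σ1 onset /kg/ (2C), coda /r/ ok; σ2 onset /md/ (2C), coda /wg/ (2C) ok → phonotactically legal
kzif.fo — violates constraint 3: adjacent identical consonants /ff/ → phonotactically illegal
kzarwd — violates constraint 2: syllable 1 coda /rwd/ has 3 consonants (> 2) → phonotactically illegal
ri.ru — σ1 onset /r/, coda /∅/ ok; σ2 onset /r/, coda /∅/ ok → phonotactically legal
rzmo.ra — violates constraint 1: syllable 1 onset /rzm/ has 3 consonants (> 2) → phonotactically illegal
jvukf — σ1 onset /jv/ (2C), coda /kf/ (2C) ok → phonotactically legal

kgur.mdiwg, ri.ru, jvukf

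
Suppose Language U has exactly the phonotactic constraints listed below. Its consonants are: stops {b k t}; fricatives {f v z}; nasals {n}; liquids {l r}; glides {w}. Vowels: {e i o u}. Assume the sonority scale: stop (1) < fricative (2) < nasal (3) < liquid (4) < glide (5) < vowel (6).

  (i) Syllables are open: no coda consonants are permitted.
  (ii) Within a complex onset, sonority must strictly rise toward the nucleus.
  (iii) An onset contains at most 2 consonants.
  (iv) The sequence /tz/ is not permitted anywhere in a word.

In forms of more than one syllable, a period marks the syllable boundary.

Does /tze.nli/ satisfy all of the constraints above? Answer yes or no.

no

/tze.nli/ — violates constraint (iv): contains banned sequence /tz/ → phonotactically illegal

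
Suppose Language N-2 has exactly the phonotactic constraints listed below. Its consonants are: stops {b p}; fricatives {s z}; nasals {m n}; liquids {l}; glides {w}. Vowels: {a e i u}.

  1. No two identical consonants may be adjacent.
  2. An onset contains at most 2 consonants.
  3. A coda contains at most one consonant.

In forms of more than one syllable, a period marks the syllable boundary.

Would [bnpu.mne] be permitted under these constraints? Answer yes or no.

no

[bnpu.mne] — violates constraint 2: syllable 1 onset /bnp/ has 3 consonants (> 2) → not permitted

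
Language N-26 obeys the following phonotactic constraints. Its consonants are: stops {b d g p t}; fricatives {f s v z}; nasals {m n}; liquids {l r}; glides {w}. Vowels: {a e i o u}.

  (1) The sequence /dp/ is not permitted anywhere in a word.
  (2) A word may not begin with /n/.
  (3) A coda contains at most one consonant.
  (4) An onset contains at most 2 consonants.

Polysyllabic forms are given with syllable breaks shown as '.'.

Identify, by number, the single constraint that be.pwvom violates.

be.pwvom: syllable 2 onset /pwv/ has 3 consonants (> 2).
This is a violation of constraint 4: "An onset contains at most 2 consonants."
The remaining constraints (1, 2, 3) are satisfied.

4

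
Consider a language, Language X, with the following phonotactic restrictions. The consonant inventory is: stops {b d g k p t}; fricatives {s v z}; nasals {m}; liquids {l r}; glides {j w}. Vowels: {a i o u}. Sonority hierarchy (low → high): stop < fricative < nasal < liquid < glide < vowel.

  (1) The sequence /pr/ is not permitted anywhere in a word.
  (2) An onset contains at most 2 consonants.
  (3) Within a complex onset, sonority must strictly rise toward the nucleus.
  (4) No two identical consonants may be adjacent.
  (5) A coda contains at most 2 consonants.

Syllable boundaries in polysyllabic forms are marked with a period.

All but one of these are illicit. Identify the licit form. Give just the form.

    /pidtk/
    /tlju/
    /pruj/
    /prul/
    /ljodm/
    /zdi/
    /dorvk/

/pidtk/ — violates constraint 5: syllable 1 coda /dtk/ has 3 consonants (> 2) → illicit
/tlju/ — violates constraint 2: syllable 1 onset /tlj/ has 3 consonants (> 2) → illicit
/pruj/ — violates constraint 1: contains banned sequence /pr/ → illicit
/prul/ — violates constraint 1: contains banned sequence /pr/ → illicit
/ljodm/ — σ1 onset /lj/ (4→5 rises), coda /dm/ (2C) ok → licit
/zdi/ — violates constraint 3: syllable 1 onset /zd/: /z/ (fricative, 2) → /d/ (stop, 1) does not rise → illicit
/dorvk/ — violates constraint 5: syllable 1 coda /rvk/ has 3 consonants (> 2) → illicit

/ljodm/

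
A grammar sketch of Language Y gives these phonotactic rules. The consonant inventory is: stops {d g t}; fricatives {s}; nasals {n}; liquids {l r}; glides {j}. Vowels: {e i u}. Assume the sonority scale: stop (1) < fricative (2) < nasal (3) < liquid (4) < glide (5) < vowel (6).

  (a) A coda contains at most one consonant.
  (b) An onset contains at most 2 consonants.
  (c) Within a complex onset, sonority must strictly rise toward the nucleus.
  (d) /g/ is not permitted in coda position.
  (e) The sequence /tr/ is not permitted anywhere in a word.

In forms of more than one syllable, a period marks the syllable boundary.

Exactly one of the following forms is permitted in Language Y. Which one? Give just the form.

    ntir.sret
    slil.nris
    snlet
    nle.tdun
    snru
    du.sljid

ntir.sret — violates constraint (c): syllable 1 onset /nt/: /n/ (nasal, 3) → /t/ (stop, 1) does not rise → not permitted
slil.nris — σ1 onset /sl/ (2→4 rises), coda /l/ ok; σ2 onset /nr/ (3→4 rises), coda /s/ ok → permitted
snlet — violates constraint (b): syllable 1 onset /snl/ has 3 consonants (> 2) → not permitted
nle.tdun — violates constraint (c): syllable 2 onset /td/: /t/ (stop, 1) → /d/ (stop, 1) does not rise → not permitted
snru — violates constraint (b): syllable 1 onset /snr/ has 3 consonants (> 2) → not permitted
du.sljid — violates constraint (b): syllable 2 onset /slj/ has 3 consonants (> 2) → not permitted

slil.nris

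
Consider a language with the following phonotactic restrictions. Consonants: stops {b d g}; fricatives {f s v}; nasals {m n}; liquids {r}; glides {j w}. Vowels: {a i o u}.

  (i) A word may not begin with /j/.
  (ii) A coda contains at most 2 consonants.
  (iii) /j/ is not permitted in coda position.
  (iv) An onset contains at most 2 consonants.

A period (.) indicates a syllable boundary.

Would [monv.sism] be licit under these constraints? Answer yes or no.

[monv.sism] — σ1 onset /m/, coda /nv/ (2C) ok; σ2 onset /s/, coda /sm/ (2C) ok → licit

yes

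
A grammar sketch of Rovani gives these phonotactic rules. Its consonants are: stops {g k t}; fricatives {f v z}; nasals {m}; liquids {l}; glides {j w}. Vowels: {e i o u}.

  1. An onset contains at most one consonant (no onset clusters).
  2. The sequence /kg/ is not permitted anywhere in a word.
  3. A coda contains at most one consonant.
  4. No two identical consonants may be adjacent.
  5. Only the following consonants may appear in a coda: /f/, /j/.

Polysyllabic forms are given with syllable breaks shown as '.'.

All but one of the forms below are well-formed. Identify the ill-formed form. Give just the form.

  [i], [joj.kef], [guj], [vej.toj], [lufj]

[lufj]

[i] — σ1 onset /∅/, coda /∅/ ok → well-formed
[joj.kef] — σ1 onset /j/, coda /j/ ok; σ2 onset /k/, coda /f/ ok → well-formed
[guj] — σ1 onset /g/, coda /j/ ok → well-formed
[vej.toj] — σ1 onset /v/, coda /j/ ok; σ2 onset /t/, coda /j/ ok → well-formed
[lufj] — violates constraint 3: syllable 1 coda /fj/ has 2 consonants (> 1) → ill-formed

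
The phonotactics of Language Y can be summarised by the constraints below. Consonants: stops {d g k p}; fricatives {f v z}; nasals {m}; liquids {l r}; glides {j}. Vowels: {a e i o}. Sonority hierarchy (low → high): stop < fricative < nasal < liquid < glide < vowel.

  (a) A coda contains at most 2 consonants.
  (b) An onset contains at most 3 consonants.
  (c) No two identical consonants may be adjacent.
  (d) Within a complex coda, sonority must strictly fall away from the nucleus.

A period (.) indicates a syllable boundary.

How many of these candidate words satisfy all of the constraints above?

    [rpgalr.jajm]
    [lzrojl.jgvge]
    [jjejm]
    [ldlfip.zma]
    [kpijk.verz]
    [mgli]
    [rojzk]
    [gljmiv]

2

[rpgalr.jajm] — violates constraint (d): syllable 1 coda /lr/: /l/ (liquid, 4) → /r/ (liquid, 4) does not fall → not permitted
[lzrojl.jgvge] — violates constraint (b): syllable 2 onset /jgvg/ has 4 consonants (> 3) → not permitted
[jjejm] — violates constraint (c): adjacent identical consonants /jj/ → not permitted
[ldlfip.zma] — violates constraint (b): syllable 1 onset /ldlf/ has 4 consonants (> 3) → not permitted
[kpijk.verz] — σ1 onset /kp/ (2C), coda /jk/ (5→1 falls) ok; σ2 onset /v/, coda /rz/ (4→2 falls) ok → permitted
[mgli] — σ1 onset /mgl/ (3C), coda /∅/ ok → permitted
[rojzk] — violates constraint (a): syllable 1 coda /jzk/ has 3 consonants (> 2) → not permitted
[gljmiv] — violates constraint (b): syllable 1 onset /gljm/ has 4 consonants (> 3) → not permitted
Permitted: [kpijk.verz], [mgli] → 2.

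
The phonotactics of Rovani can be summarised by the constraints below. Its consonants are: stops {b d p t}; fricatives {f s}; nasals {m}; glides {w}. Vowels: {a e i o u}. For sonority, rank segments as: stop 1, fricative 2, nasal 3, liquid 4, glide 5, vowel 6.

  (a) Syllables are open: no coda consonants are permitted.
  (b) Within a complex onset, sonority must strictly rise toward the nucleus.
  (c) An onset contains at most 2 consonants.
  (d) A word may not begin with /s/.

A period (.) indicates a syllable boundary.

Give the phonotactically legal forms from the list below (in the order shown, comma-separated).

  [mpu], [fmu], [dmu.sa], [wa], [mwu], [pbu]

[mpu] — violates constraint (b): syllable 1 onset /mp/: /m/ (nasal, 3) → /p/ (stop, 1) does not rise → phonotactically illegal
[fmu] — σ1 onset /fm/ (2→3 rises), coda /∅/ ok → phonotactically legal
[dmu.sa] — σ1 onset /dm/ (1→3 rises), coda /∅/ ok; σ2 onset /s/, coda /∅/ ok → phonotactically legal
[wa] — σ1 onset /w/, coda /∅/ ok → phonotactically legal
[mwu] — σ1 onset /mw/ (3→5 rises), coda /∅/ ok → phonotactically legal
[pbu] — violates constraint (b): syllable 1 onset /pb/: /p/ (stop, 1) → /b/ (stop, 1) does not rise → phonotactically illegal

[fmu], [dmu.sa], [wa], [mwu]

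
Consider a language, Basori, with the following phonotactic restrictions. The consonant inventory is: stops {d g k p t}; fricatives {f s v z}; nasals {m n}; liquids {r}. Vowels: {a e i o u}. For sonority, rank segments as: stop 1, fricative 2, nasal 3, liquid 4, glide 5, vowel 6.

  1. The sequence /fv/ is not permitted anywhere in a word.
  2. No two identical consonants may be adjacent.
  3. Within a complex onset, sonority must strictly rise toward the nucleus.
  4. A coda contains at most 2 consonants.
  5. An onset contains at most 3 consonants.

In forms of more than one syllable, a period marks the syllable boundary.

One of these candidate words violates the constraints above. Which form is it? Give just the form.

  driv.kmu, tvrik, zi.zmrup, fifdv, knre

driv.kmu — σ1 onset /dr/ (1→4 rises), coda /v/ ok; σ2 onset /km/ (1→3 rises), coda /∅/ ok → well-formed
tvrik — σ1 onset /tvr/ (1→2→4 rises), coda /k/ ok → well-formed
zi.zmrup — σ1 onset /z/, coda /∅/ ok; σ2 onset /zmr/ (2→3→4 rises), coda /p/ ok → well-formed
fifdv — violates constraint 4: syllable 1 coda /fdv/ has 3 consonants (> 2) → ill-formed
knre — σ1 onset /knr/ (1→3→4 rises), coda /∅/ ok → well-formed

fifdv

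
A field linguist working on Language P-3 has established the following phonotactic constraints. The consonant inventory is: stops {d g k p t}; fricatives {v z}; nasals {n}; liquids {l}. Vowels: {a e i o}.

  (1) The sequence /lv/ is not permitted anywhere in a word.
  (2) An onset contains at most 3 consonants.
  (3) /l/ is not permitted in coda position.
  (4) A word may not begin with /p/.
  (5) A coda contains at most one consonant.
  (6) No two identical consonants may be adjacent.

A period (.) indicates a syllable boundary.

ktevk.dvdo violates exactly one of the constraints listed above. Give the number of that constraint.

ktevk.dvdo: syllable 1 coda /vk/ has 2 consonants (> 1).
This is a violation of constraint 5: "A coda contains at most one consonant."
The remaining constraints (1, 2, 3, 4, 6) are satisfied.

5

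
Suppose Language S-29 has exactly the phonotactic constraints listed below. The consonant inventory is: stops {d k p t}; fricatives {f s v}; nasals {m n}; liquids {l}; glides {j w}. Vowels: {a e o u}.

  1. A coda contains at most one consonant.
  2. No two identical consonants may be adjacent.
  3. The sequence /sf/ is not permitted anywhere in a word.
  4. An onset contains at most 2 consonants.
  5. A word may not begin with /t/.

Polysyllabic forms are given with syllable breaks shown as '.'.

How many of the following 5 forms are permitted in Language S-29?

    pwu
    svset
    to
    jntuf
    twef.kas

1

pwu — σ1 onset /pw/ (2C), coda /∅/ ok → permitted
svset — violates constraint 4: syllable 1 onset /svs/ has 3 consonants (> 2) → not permitted
to — violates constraint 5: word begins with /t/ → not permitted
jntuf — violates constraint 4: syllable 1 onset /jnt/ has 3 consonants (> 2) → not permitted
twef.kas — violates constraint 5: word begins with /t/ → not permitted
Permitted: pwu → 1.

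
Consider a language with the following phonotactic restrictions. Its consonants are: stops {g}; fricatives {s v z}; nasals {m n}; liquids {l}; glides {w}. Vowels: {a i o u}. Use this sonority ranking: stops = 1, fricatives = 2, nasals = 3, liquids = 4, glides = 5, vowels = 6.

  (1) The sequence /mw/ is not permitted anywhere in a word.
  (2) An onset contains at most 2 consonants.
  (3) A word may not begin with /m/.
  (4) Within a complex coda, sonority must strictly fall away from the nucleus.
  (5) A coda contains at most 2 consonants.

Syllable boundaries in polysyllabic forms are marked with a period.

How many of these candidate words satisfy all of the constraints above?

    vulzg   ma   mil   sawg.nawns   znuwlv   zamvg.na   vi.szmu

0

vulzg — violates constraint 5: syllable 1 coda /lzg/ has 3 consonants (> 2) → phonotactically illegal
ma — violates constraint 3: word begins with /m/ → phonotactically illegal
mil — violates constraint 3: word begins with /m/ → phonotactically illegal
sawg.nawns — violates constraint 5: syllable 2 coda /wns/ has 3 consonants (> 2) → phonotactically illegal
znuwlv — violates constraint 5: syllable 1 coda /wlv/ has 3 consonants (> 2) → phonotactically illegal
zamvg.na — violates constraint 5: syllable 1 coda /mvg/ has 3 consonants (> 2) → phonotactically illegal
vi.szmu — violates constraint 2: syllable 2 onset /szm/ has 3 consonants (> 2) → phonotactically illegal
No form is phonotactically legal → 0.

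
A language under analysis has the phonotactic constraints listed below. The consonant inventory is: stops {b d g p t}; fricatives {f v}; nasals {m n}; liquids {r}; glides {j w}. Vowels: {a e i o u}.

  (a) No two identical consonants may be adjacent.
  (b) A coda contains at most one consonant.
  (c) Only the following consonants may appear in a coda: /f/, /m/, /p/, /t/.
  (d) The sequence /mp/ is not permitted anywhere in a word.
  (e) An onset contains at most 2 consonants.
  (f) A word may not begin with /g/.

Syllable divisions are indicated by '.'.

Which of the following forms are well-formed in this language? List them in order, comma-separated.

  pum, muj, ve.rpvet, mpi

pum

pum — σ1 onset /p/, coda /m/ ok → well-formed
muj — violates constraint (c): syllable 1 coda contains /j/, which is not a licensed coda consonant → ill-formed
ve.rpvet — violates constraint (e): syllable 2 onset /rpv/ has 3 consonants (> 2) → ill-formed
mpi — violates constraint (d): contains banned sequence /mp/ → ill-formed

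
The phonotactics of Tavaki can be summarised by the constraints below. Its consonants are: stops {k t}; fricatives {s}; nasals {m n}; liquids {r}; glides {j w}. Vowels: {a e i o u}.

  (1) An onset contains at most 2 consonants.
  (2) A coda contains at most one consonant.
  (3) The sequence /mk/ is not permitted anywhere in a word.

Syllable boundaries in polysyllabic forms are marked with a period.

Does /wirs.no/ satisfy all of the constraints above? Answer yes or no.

no

/wirs.no/ — violates constraint 2: syllable 1 coda /rs/ has 2 consonants (> 1) → phonotactically illegal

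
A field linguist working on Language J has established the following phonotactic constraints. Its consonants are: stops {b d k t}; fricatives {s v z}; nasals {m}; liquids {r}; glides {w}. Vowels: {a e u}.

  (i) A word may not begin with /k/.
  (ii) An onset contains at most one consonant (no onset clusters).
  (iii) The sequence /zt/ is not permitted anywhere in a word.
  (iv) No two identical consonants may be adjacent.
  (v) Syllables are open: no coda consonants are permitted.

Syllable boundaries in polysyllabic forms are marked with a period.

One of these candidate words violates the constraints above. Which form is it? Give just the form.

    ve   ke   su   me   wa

ke

ve — σ1 onset /v/, coda /∅/ ok → phonotactically legal
ke — violates constraint (i): word begins with /k/ → phonotactically illegal
su — σ1 onset /s/, coda /∅/ ok → phonotactically legal
me — σ1 onset /m/, coda /∅/ ok → phonotactically legal
wa — σ1 onset /w/, coda /∅/ ok → phonotactically legal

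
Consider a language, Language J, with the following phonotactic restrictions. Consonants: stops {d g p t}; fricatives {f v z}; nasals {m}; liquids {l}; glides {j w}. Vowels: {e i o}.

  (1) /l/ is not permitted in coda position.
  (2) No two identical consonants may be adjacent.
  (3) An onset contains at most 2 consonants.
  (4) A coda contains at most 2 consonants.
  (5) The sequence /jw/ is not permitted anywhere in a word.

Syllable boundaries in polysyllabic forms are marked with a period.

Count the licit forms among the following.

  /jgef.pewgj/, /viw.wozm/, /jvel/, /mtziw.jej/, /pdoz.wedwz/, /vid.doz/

/jgef.pewgj/ — violates constraint 4: syllable 2 coda /wgj/ has 3 consonants (> 2) → illicit
/viw.wozm/ — violates constraint 2: adjacent identical consonants /ww/ → illicit
/jvel/ — violates constraint 1: syllable 1 coda contains /l/ → illicit
/mtziw.jej/ — violates constraint 3: syllable 1 onset /mtz/ has 3 consonants (> 2) → illicit
/pdoz.wedwz/ — violates constraint 4: syllable 2 coda /dwz/ has 3 consonants (> 2) → illicit
/vid.doz/ — violates constraint 2: adjacent identical consonants /dd/ → illicit
No form is licit → 0.

0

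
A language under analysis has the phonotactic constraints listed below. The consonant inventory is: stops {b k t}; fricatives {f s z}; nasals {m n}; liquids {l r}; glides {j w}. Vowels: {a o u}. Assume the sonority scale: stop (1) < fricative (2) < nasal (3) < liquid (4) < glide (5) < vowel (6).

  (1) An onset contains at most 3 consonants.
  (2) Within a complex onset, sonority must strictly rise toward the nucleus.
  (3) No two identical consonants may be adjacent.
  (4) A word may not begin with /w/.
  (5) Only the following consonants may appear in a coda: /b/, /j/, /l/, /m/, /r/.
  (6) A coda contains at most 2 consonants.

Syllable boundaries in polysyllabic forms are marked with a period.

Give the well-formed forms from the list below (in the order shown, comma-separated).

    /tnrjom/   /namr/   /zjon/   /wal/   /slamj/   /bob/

/tnrjom/ — violates constraint 1: syllable 1 onset /tnrj/ has 4 consonants (> 3) → ill-formed
/namr/ — σ1 onset /n/, coda /mr/ (2C) ok → well-formed
/zjon/ — violates constraint 5: syllable 1 coda contains /n/, which is not a licensed coda consonant → ill-formed
/wal/ — violates constraint 4: word begins with /w/ → ill-formed
/slamj/ — σ1 onset /sl/ (2→4 rises), coda /mj/ (2C) ok → well-formed
/bob/ — σ1 onset /b/, coda /b/ ok → well-formed

/namr/, /slamj/, /bob/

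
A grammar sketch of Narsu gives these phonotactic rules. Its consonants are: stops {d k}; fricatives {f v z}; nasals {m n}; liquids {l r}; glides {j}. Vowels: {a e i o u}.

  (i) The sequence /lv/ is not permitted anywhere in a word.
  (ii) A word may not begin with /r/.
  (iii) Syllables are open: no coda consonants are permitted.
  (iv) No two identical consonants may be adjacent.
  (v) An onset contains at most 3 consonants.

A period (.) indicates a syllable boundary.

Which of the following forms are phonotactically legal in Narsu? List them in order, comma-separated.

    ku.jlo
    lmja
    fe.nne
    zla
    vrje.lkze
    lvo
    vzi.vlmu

ku.jlo, lmja, zla, vrje.lkze, vzi.vlmu

ku.jlo — σ1 onset /k/, coda /∅/ ok; σ2 onset /jl/ (2C), coda /∅/ ok → phonotactically legal
lmja — σ1 onset /lmj/ (3C), coda /∅/ ok → phonotactically legal
fe.nne — violates constraint (iv): adjacent identical consonants /nn/ → phonotactically illegal
zla — σ1 onset /zl/ (2C), coda /∅/ ok → phonotactically legal
vrje.lkze — σ1 onset /vrj/ (3C), coda /∅/ ok; σ2 onset /lkz/ (3C), coda /∅/ ok → phonotactically legal
lvo — violates constraint (i): contains banned sequence /lv/ → phonotactically illegal
vzi.vlmu — σ1 onset /vz/ (2C), coda /∅/ ok; σ2 onset /vlm/ (3C), coda /∅/ ok → phonotactically legal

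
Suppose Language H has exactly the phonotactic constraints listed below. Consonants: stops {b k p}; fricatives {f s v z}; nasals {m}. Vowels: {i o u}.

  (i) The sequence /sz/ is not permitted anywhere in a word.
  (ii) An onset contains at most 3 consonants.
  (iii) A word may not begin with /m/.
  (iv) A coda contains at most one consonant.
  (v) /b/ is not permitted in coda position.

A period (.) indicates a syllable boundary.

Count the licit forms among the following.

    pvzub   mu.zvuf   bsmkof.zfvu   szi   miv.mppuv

pvzub — violates constraint (v): syllable 1 coda contains /b/ → illicit
mu.zvuf — violates constraint (iii): word begins with /m/ → illicit
bsmkof.zfvu — violates constraint (ii): syllable 1 onset /bsmk/ has 4 consonants (> 3) → illicit
szi — violates constraint (i): contains banned sequence /sz/ → illicit
miv.mppuv — violates constraint (iii): word begins with /m/ → illicit
No form is licit → 0.

0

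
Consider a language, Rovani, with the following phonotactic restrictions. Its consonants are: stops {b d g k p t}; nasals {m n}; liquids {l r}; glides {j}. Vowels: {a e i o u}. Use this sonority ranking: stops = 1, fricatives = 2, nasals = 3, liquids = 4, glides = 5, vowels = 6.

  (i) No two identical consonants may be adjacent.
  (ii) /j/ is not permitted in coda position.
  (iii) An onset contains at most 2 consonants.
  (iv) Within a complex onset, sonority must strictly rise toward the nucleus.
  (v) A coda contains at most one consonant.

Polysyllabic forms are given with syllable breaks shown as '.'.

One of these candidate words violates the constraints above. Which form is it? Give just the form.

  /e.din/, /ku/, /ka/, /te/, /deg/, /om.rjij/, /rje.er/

/om.rjij/

/e.din/ — σ1 onset /∅/, coda /∅/ ok; σ2 onset /d/, coda /n/ ok → well-formed
/ku/ — σ1 onset /k/, coda /∅/ ok → well-formed
/ka/ — σ1 onset /k/, coda /∅/ ok → well-formed
/te/ — σ1 onset /t/, coda /∅/ ok → well-formed
/deg/ — σ1 onset /d/, coda /g/ ok → well-formed
/om.rjij/ — violates constraint (ii): syllable 2 coda contains /j/ → ill-formed
/rje.er/ — σ1 onset /rj/ (4→5 rises), coda /∅/ ok; σ2 onset /∅/, coda /r/ ok → well-formed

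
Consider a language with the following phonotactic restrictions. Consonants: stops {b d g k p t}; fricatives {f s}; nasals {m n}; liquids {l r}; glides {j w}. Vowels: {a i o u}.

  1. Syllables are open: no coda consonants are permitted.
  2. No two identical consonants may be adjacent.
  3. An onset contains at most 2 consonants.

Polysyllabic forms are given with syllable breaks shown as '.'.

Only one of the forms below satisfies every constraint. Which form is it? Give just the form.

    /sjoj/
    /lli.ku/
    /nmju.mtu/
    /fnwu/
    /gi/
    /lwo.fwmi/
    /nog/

/sjoj/ — violates constraint 1: syllable 1 coda /j/ has 1 consonant (> 0) → ill-formed
/lli.ku/ — violates constraint 2: adjacent identical consonants /ll/ → ill-formed
/nmju.mtu/ — violates constraint 3: syllable 1 onset /nmj/ has 3 consonants (> 2) → ill-formed
/fnwu/ — violates constraint 3: syllable 1 onset /fnw/ has 3 consonants (> 2) → ill-formed
/gi/ — σ1 onset /g/, coda /∅/ ok → well-formed
/lwo.fwmi/ — violates constraint 3: syllable 2 onset /fwm/ has 3 consonants (> 2) → ill-formed
/nog/ — violates constraint 1: syllable 1 coda /g/ has 1 consonant (> 0) → ill-formed

/gi/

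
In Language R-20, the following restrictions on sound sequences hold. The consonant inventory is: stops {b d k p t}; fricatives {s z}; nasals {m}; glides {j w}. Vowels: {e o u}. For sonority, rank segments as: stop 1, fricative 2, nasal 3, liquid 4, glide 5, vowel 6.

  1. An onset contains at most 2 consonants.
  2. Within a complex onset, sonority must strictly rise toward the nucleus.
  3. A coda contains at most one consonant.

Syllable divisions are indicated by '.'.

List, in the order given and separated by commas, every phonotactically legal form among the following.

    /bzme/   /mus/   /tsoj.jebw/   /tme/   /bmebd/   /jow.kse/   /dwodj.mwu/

/mus/, /tme/, /jow.kse/

/bzme/ — violates constraint 1: syllable 1 onset /bzm/ has 3 consonants (> 2) → phonotactically illegal
/mus/ — σ1 onset /m/, coda /s/ ok → phonotactically legal
/tsoj.jebw/ — violates constraint 3: syllable 2 coda /bw/ has 2 consonants (> 1) → phonotactically illegal
/tme/ — σ1 onset /tm/ (1→3 rises), coda /∅/ ok → phonotactically legal
/bmebd/ — violates constraint 3: syllable 1 coda /bd/ has 2 consonants (> 1) → phonotactically illegal
/jow.kse/ — σ1 onset /j/, coda /w/ ok; σ2 onset /ks/ (1→2 rises), coda /∅/ ok → phonotactically legal
/dwodj.mwu/ — violates constraint 3: syllable 1 coda /dj/ has 2 consonants (> 1) → phonotactically illegal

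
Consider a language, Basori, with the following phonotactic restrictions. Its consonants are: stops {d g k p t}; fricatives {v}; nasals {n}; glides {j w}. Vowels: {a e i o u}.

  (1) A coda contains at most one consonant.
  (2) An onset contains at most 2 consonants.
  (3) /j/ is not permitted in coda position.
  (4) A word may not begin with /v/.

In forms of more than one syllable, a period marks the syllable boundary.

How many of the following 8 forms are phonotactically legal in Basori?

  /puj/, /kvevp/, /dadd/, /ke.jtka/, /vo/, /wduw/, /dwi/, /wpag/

3

/puj/ — violates constraint 3: syllable 1 coda contains /j/ → phonotactically illegal
/kvevp/ — violates constraint 1: syllable 1 coda /vp/ has 2 consonants (> 1) → phonotactically illegal
/dadd/ — violates constraint 1: syllable 1 coda /dd/ has 2 consonants (> 1) → phonotactically illegal
/ke.jtka/ — violates constraint 2: syllable 2 onset /jtk/ has 3 consonants (> 2) → phonotactically illegal
/vo/ — violates constraint 4: word begins with /v/ → phonotactically illegal
/wduw/ — σ1 onset /wd/ (2C), coda /w/ ok → phonotactically legal
/dwi/ — σ1 onset /dw/ (2C), coda /∅/ ok → phonotactically legal
/wpag/ — σ1 onset /wp/ (2C), coda /g/ ok → phonotactically legal
Phonotactically legal: /wduw/, /dwi/, /wpag/ → 3.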